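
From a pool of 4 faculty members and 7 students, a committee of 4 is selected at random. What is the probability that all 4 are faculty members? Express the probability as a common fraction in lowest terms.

There are C(11,4) = 330 possible selections.
Selections with all faculty members: C(4,4) = 1.
Probability = 1/330.

1/330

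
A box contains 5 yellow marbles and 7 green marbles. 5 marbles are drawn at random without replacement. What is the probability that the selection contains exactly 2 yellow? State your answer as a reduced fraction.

175/396

There are C(12,5) = 792 ways to choose 5 from 12.
Selections with exactly 2 yellow: choose 2 of the 5 yellow and 3 of the 7 green, C(5,2)·C(7,3) = 10·35 = 350.
Probability = 350/792 = 175/396.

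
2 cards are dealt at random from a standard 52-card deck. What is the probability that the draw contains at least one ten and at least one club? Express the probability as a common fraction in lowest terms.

29/442

There are C(52,2) = 1326 possible draws.
By inclusion-exclusion on the complements, draws missing all tens or all clubs: C(48,2) + C(39,2) − C(36,2) = 1128 + 741 − 630 = 1239.
So draws with at least one of each: 1326 − 1239 = 87, probability 87/1326 = 29/442.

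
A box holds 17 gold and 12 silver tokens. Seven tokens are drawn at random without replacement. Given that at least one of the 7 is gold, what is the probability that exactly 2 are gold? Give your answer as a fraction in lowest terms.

Work in counts. Selections with at least one gold: C(29,7) − C(12,7) = 1560780 − 792 = 1559988.
Of those, selections where exactly 2 are gold: C(17,2)·C(12,5) = 136·792 = 107712.
Conditional probability = 107712/1559988 = 176/2549.

176/2549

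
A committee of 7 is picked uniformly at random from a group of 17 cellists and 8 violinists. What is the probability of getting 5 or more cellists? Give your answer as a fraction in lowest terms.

Total selections: C(25,7) = 480700.
Favorable selections (5 or more cellists): C(17,5)·C(8,2) + C(17,6)·C(8,1) + C(17,7)·C(8,0) = 173264 + 99008 + 19448 = 291720.
Probability = 291720/480700 = 1326/2185.

1326/2185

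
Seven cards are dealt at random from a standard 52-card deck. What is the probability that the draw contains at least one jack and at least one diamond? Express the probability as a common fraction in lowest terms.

There are C(52,7) = 133784560 possible draws.
By inclusion-exclusion on the complements, draws missing all jacks or all diamonds: C(48,7) + C(39,7) − C(36,7) = 73629072 + 15380937 − 8347680 = 80662329.
So draws with at least one of each: 133784560 − 80662329 = 53122231, probability 53122231/133784560.

53122231/133784560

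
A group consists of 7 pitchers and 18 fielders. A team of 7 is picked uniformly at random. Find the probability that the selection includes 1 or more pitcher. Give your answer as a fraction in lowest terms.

There are C(25,7) = 480700 ways to choose the 7.
Favorable selections (1 or more pitcher): C(7,1)·C(18,6) + C(7,2)·C(18,5) + C(7,3)·C(18,4) + C(7,4)·C(18,3) + C(7,5)·C(18,2) + C(7,6)·C(18,1) + C(7,7)·C(18,0) = 129948 + 179928 + 107100 + 28560 + 3213 + 126 + 1 = 448876.
Probability = 448876/480700 = 112219/120175.

112219/120175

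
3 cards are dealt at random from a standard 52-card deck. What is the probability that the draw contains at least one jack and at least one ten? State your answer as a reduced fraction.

188/5525

There are C(52,3) = 22100 possible draws.
By inclusion-exclusion on the complements, draws missing all jacks or all tens: C(48,3) + C(48,3) − C(44,3) = 17296 + 17296 − 13244 = 21348.
So draws with at least one of each: 22100 − 21348 = 752, probability 752/22100 = 188/5525.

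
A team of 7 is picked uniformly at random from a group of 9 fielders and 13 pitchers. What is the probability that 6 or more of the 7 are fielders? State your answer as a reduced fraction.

Total selections: C(22,7) = 170544.
Favorable selections (6 or more fielders): C(9,6)·C(13,1) + C(9,7)·C(13,0) = 1092 + 36 = 1128.
Probability = 1128/170544 = 47/7106.

47/7106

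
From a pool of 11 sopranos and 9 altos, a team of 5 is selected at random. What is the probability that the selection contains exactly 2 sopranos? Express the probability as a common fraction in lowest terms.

There are C(20,5) = 15504 ways to choose 5 from 20.
Selections with exactly 2 sopranos: choose 2 of the 11 sopranos and 3 of the 9 altos, C(11,2)·C(9,3) = 55·84 = 4620.
Probability = 4620/15504 = 385/1292.

385/1292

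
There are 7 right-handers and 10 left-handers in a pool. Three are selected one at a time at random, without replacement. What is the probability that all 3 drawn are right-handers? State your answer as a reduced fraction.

7/136

Multiply the conditional probabilities at each draw: 7/17 · 6/16 · 5/15 = 210/4080 = 7/136.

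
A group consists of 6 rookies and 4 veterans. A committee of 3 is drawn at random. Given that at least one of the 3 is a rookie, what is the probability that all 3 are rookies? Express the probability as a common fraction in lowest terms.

5/29

Work in counts. Selections with at least one rookie: C(10,3) − C(4,3) = 120 − 4 = 116.
Of those, selections where all 3 are rookies: C(6,3) = 20.
Conditional probability = 20/116 = 5/29.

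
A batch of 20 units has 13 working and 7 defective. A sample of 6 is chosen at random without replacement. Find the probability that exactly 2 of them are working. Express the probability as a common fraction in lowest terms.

There are C(20,6) = 38760 ways to choose 6 from 20.
Selections with exactly 2 working: choose 2 of the 13 working and 4 of the 7 defective, C(13,2)·C(7,4) = 78·35 = 2730.
Probability = 2730/38760 = 91/1292.

91/1292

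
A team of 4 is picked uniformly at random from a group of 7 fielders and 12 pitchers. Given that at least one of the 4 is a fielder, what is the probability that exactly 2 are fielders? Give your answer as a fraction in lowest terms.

Work in counts. Selections with at least one fielder: C(19,4) − C(12,4) = 3876 − 495 = 3381.
Of those, selections where exactly 2 are fielders: C(7,2)·C(12,2) = 21·66 = 1386.
Conditional probability = 1386/3381 = 66/161.

66/161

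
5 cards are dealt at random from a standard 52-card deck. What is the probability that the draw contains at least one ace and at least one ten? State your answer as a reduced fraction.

6509/64974

There are C(52,5) = 2598960 possible draws.
By inclusion-exclusion on the complements, draws missing all aces or all tens: C(48,5) + C(48,5) − C(44,5) = 1712304 + 1712304 − 1086008 = 2338600.
So draws with at least one of each: 2598960 − 2338600 = 260360, probability 260360/2598960 = 6509/64974.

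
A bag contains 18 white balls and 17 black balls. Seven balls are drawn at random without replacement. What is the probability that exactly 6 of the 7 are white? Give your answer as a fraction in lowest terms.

The sample space is all 7-subsets of the 35: C(35,7) = 6724520.
Selections with exactly 6 white: choose 6 of the 18 white and 1 of the 17 black, C(18,6)·C(17,1) = 18564·17 = 315588.
Probability = 315588/6724520 = 4641/98890.

4641/98890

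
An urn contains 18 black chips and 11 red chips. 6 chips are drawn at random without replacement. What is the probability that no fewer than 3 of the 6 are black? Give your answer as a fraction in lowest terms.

34646/39585

Total selections: C(29,6) = 475020.
Count the complement (fewer than 3 black): C(18,0)·C(11,6) + C(18,1)·C(11,5) + C(18,2)·C(11,4) = 462 + 8316 + 50490 = 59268.
Probability = 1 − 59268/475020 = 415752/475020 = 34646/39585.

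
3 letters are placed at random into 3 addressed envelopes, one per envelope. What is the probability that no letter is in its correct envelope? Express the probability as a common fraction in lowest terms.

1/3

There are 3! = 6 assignments.
By inclusion-exclusion, assignments with no fixed points: C(3,0)·3! − C(3,1)·2! + C(3,2)·1! − C(3,3)·0! = 2.
Probability = 2/6 = 1/3.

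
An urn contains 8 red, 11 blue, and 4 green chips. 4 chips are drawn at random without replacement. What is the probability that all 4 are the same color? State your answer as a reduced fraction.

There are C(23,4) = 8855 ways to draw 4 chips.
All same color: C(8,4) + C(11,4) + C(4,4) = 70 + 330 + 1 = 401.
Probability = 401/8855.

401/8855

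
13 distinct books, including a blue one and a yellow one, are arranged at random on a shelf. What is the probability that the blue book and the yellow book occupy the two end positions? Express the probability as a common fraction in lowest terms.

1/78

There are 13! = 6227020800 arrangements.
Place the blue book and the yellow book at the ends in 2 ways, arrange the remaining 11 in 11! = 39916800 ways: 2·39916800 = 79833600.
Probability = 79833600/6227020800 = 1/78.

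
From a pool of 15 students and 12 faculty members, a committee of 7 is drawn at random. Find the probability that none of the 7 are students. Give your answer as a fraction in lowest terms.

There are C(27,7) = 888030 possible selections.
Selections with no students (all faculty members): C(12,7) = 792.
Probability = 792/888030 = 4/4485.

4/4485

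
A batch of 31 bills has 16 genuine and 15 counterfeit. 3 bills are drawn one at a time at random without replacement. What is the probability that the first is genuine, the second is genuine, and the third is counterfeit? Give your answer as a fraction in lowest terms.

Multiply the conditional probabilities at each draw: 16/31 · 15/30 · 15/29 = 3600/26970 = 120/899.

120/899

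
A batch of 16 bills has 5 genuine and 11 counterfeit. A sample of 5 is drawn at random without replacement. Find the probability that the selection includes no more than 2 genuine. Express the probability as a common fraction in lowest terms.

627/728

Total selections: C(16,5) = 4368.
Favorable selections (no more than 2 genuine): C(5,0)·C(11,5) + C(5,1)·C(11,4) + C(5,2)·C(11,3) = 462 + 1650 + 1650 = 3762.
Probability = 3762/4368 = 627/728.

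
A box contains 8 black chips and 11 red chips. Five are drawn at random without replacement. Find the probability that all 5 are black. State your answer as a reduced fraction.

14/2907

There are C(19,5) = 11628 possible selections.
Selections with all black: C(8,5) = 56.
Probability = 56/11628 = 14/2907.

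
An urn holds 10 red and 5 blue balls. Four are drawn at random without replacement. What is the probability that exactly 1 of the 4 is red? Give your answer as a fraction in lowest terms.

There are C(15,4) = 1365 ways to choose 4 from 15.
Selections with exactly 1 red: choose 1 of the 10 red and 3 of the 5 blue, C(10,1)·C(5,3) = 10·10 = 100.
Probability = 100/1365 = 20/273.

20/273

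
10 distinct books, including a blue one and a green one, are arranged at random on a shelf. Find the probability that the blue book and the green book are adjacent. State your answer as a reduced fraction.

There are 10! = 3628800 arrangements.
Treat the blue book and the green book as a block: 9! arrangements of the blocks × 2 orders within the block = 2·362880 = 725760.
Probability = 725760/3628800 = 1/5.

1/5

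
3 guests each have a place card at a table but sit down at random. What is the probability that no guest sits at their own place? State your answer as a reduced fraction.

There are 3! = 6 seatings.
By inclusion-exclusion, seatings with no fixed points: C(3,0)·3! − C(3,1)·2! + C(3,2)·1! − C(3,3)·0! = 2.
Probability = 2/6 = 1/3.

1/3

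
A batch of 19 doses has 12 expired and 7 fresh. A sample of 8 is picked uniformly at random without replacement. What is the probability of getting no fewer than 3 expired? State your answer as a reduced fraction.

12518/12597

There are C(19,8) = 75582 ways to choose the 8.
Count the complement (fewer than 3 expired): C(12,1)·C(7,7) + C(12,2)·C(7,6) = 12 + 462 = 474.
Probability = 1 − 474/75582 = 75108/75582 = 12518/12597.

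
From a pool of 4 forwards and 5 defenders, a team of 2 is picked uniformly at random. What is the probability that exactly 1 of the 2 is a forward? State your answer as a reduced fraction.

The sample space is all 2-subsets of the 9: C(9,2) = 36.
Selections with exactly 1 forward: choose 1 of the 4 forwards and 1 of the 5 defenders, C(4,1)·C(5,1) = 4·5 = 20.
Probability = 20/36 = 5/9.

5/9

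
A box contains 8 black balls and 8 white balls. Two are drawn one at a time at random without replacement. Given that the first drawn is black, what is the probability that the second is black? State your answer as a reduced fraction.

After removing one black, 15 remain: 7 black and 8 white.
So the probability the next is black is 7/15.

7/15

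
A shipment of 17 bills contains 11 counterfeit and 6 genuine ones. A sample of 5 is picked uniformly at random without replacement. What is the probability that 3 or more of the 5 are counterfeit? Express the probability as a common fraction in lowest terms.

4917/6188

There are C(17,5) = 6188 ways to choose the 5.
Favorable selections (3 or more counterfeit): C(11,3)·C(6,2) + C(11,4)·C(6,1) + C(11,5)·C(6,0) = 2475 + 1980 + 462 = 4917.
Probability = 4917/6188.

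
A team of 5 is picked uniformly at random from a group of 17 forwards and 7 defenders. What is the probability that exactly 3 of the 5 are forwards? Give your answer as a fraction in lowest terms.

85/253

The sample space is all 5-subsets of the 24: C(24,5) = 42504.
Selections with exactly 3 forwards: choose 3 of the 17 forwards and 2 of the 7 defenders, C(17,3)·C(7,2) = 680·21 = 14280.
Probability = 14280/42504 = 85/253.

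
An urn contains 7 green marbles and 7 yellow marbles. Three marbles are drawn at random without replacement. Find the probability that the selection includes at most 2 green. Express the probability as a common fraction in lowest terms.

There are C(14,3) = 364 ways to choose the 3.
The complement is exactly 3 green: C(7,3)·C(7,0) = 35.
Probability = 1 − 35/364 = 329/364 = 47/52.

47/52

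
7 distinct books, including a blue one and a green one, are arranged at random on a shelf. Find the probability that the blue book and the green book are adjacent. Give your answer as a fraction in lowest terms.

2/7

There are 7! = 5040 arrangements.
Treat the blue book and the green book as a block: 6! arrangements of the blocks × 2 orders within the block = 2·720 = 1440.
Probability = 1440/5040 = 2/7.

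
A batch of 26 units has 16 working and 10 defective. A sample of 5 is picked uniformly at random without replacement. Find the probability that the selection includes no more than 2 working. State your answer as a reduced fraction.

Total selections: C(26,5) = 65780.
Favorable selections (no more than 2 working): C(16,0)·C(10,5) + C(16,1)·C(10,4) + C(16,2)·C(10,3) = 252 + 3360 + 14400 = 18012.
Probability = 18012/65780 = 4503/16445.

4503/16445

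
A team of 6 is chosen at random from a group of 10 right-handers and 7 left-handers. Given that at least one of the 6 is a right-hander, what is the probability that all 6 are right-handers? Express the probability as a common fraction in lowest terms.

Work in counts. Selections with at least one right-hander: C(17,6) − C(7,6) = 12376 − 7 = 12369.
Of those, selections where all 6 are right-handers: C(10,6) = 210.
Conditional probability = 210/12369 = 10/589.

10/589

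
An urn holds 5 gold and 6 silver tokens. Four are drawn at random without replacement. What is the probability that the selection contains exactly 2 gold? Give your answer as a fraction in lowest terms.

The sample space is all 4-subsets of the 11: C(11,4) = 330.
Selections with exactly 2 gold: choose 2 of the 5 gold and 2 of the 6 silver, C(5,2)·C(6,2) = 10·15 = 150.
Probability = 150/330 = 5/11.

5/11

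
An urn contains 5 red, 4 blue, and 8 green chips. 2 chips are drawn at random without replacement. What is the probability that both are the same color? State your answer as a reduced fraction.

There are C(17,2) = 136 ways to draw 2 chips.
All same color: C(5,2) + C(4,2) + C(8,2) = 10 + 6 + 28 = 44.
Probability = 44/136 = 11/34.

11/34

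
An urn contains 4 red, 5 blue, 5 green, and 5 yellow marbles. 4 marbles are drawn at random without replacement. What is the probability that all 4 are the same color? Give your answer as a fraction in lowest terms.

4/969

There are C(19,4) = 3876 ways to draw 4 marbles.
All same color: C(4,4) + C(5,4) + C(5,4) + C(5,4) = 1 + 5 + 5 + 5 = 16.
Probability = 16/3876 = 4/969.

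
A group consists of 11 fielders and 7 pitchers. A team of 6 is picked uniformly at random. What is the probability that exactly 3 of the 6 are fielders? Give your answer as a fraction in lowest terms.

275/884

Total number of selections: C(18,6) = 18564.
Selections with exactly 3 fielders: choose 3 of the 11 fielders and 3 of the 7 pitchers, C(11,3)·C(7,3) = 165·35 = 5775.
Probability = 5775/18564 = 275/884.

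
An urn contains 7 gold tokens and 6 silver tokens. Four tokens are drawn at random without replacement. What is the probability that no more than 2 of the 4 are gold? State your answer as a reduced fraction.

Total selections: C(13,4) = 715.
Count the complement (more than 2 gold): C(7,3)·C(6,1) + C(7,4)·C(6,0) = 210 + 35 = 245.
Probability = 1 − 245/715 = 470/715 = 94/143.

94/143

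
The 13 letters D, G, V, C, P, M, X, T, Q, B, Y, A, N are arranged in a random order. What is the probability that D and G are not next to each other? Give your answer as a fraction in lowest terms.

11/13

There are 13! = 6227020800 arrangements.
Arrangements with D and G adjacent: 2·12! = 958003200.
So not adjacent: 6227020800 − 958003200 = 5269017600, probability 5269017600/6227020800 = 11/13.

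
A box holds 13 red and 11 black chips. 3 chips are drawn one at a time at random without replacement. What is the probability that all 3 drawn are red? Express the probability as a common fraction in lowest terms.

Multiply the conditional probabilities at each draw: 13/24 · 12/23 · 11/22 = 1716/12144 = 13/92.

13/92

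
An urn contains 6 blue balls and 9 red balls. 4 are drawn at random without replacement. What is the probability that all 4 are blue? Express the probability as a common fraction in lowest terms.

1/91

There are C(15,4) = 1365 possible selections.
Selections with all blue: C(6,4) = 15.
Probability = 15/1365 = 1/91.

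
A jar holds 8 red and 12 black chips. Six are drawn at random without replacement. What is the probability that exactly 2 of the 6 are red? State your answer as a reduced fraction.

Total number of selections: C(20,6) = 38760.
Selections with exactly 2 red: choose 2 of the 8 red and 4 of the 12 black, C(8,2)·C(12,4) = 28·495 = 13860.
Probability = 13860/38760 = 231/646.

231/646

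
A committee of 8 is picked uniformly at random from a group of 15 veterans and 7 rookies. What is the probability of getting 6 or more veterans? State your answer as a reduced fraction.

There are C(22,8) = 319770 ways to choose the 8.
Favorable selections (6 or more veterans): C(15,6)·C(7,2) + C(15,7)·C(7,1) + C(15,8)·C(7,0) = 105105 + 45045 + 6435 = 156585.
Probability = 156585/319770 = 949/1938.

949/1938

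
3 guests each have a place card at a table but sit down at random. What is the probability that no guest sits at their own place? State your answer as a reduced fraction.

There are 3! = 6 seatings.
By inclusion-exclusion, seatings with no fixed points: C(3,0)·3! − C(3,1)·2! + C(3,2)·1! − C(3,3)·0! = 2.
Probability = 2/6 = 1/3.

1/3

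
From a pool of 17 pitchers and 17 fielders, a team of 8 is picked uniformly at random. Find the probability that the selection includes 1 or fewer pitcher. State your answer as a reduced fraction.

949/48546

There are C(34,8) = 18156204 ways to choose the 8.
Favorable selections (1 or fewer pitcher): C(17,0)·C(17,8) + C(17,1)·C(17,7) = 24310 + 330616 = 354926.
Probability = 354926/18156204 = 949/48546.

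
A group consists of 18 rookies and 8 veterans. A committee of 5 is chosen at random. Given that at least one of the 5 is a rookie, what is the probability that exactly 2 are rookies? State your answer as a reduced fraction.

Work in counts. Selections with at least one rookie: C(26,5) − C(8,5) = 65780 − 56 = 65724.
Of those, selections where exactly 2 are rookies: C(18,2)·C(8,3) = 153·56 = 8568.
Conditional probability = 8568/65724 = 714/5477.

714/5477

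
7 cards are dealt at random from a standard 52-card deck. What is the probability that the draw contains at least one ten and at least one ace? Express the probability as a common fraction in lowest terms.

3105873/16723070

There are C(52,7) = 133784560 possible draws.
By inclusion-exclusion on the complements, draws missing all tens or all aces: C(48,7) + C(48,7) − C(44,7) = 73629072 + 73629072 − 38320568 = 108937576.
So draws with at least one of each: 133784560 − 108937576 = 24846984, probability 24846984/133784560 = 3105873/16723070.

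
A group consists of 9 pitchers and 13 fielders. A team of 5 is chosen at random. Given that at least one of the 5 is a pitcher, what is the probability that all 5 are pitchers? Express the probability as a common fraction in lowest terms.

Work in counts. Selections with at least one pitcher: C(22,5) − C(13,5) = 26334 − 1287 = 25047.
Of those, selections where all 5 are pitchers: C(9,5) = 126.
Conditional probability = 126/25047 = 14/2783.

14/2783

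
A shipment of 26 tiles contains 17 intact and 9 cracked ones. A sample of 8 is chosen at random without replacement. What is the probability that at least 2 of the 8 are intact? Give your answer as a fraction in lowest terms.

67898/67925

There are C(26,8) = 1562275 ways to choose the 8.
Count the complement (fewer than 2 intact): C(17,0)·C(9,8) + C(17,1)·C(9,7) = 9 + 612 = 621.
Probability = 1 − 621/1562275 = 1561654/1562275 = 67898/67925.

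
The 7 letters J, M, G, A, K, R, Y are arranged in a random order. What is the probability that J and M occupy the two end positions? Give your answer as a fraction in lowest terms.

There are 7! = 5040 arrangements.
Place J and M at the ends in 2 ways, arrange the remaining 5 in 5! = 120 ways: 2·120 = 240.
Probability = 240/5040 = 1/21.

1/21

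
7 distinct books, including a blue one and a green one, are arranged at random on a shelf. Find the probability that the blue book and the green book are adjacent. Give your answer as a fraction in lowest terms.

2/7

There are 7! = 5040 arrangements.
Treat the blue book and the green book as a block: 6! arrangements of the blocks × 2 orders within the block = 2·720 = 1440.
Probability = 1440/5040 = 2/7.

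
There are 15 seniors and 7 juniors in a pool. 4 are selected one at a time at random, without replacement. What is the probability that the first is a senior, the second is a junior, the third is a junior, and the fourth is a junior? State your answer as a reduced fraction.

Multiply the conditional probabilities at each draw: 15/22 · 7/21 · 6/20 · 5/19 = 3150/175560 = 15/836.

15/836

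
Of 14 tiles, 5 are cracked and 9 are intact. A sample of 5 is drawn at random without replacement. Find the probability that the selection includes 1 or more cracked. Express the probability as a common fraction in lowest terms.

There are C(14,5) = 2002 ways to choose the 5.
The complement is all 5 are intact: C(9,5) = 126.
Probability = 1 − 126/2002 = 1876/2002 = 134/143.

134/143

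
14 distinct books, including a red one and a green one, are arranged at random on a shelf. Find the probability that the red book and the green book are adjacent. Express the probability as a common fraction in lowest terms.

There are 14! = 87178291200 arrangements.
Treat the red book and the green book as a block: 13! arrangements of the blocks × 2 orders within the block = 2·6227020800 = 12454041600.
Probability = 12454041600/87178291200 = 1/7.

1/7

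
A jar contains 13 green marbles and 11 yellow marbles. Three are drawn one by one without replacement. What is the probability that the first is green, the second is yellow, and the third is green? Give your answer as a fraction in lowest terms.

Multiply the conditional probabilities at each draw: 13/24 · 11/23 · 12/22 = 1716/12144 = 13/92.

13/92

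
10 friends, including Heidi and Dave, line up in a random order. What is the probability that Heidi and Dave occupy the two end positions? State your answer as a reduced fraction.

There are 10! = 3628800 arrangements.
Place Heidi and Dave at the ends in 2 ways, arrange the remaining 8 in 8! = 40320 ways: 2·40320 = 80640.
Probability = 80640/3628800 = 1/45.

1/45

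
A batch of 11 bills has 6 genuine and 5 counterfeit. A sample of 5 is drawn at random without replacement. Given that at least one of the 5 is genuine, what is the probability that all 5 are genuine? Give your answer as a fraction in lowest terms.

Work in counts. Selections with at least one genuine: C(11,5) − C(5,5) = 462 − 1 = 461.
Of those, selections where all 5 are genuine: C(6,5) = 6.
Conditional probability = 6/461.

6/461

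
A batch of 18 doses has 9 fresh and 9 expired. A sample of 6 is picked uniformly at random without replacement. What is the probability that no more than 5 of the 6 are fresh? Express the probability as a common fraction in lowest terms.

220/221

Total selections: C(18,6) = 18564.
The complement is exactly 6 fresh: C(9,6)·C(9,0) = 84.
Probability = 1 − 84/18564 = 18480/18564 = 220/221.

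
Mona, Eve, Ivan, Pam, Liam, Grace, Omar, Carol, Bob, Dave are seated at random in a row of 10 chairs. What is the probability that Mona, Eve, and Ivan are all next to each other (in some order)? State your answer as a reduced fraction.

1/15

There are 10! = 3628800 arrangements.
Treat the three as one block: 8! placements × 3! orders within the block = 40320·6 = 241920.
Probability = 241920/3628800 = 1/15.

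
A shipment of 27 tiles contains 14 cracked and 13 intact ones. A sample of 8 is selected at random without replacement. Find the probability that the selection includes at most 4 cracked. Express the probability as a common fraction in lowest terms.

Total selections: C(27,8) = 2220075.
Favorable selections (at most 4 cracked): C(14,0)·C(13,8) + C(14,1)·C(13,7) + C(14,2)·C(13,6) + C(14,3)·C(13,5) + C(14,4)·C(13,4) = 1287 + 24024 + 156156 + 468468 + 715715 = 1365650.
Probability = 1365650/2220075 = 382/621.

382/621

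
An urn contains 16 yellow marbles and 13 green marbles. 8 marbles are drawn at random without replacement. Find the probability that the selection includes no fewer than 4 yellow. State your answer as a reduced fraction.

There are C(29,8) = 4292145 ways to choose the 8.
Count the complement (fewer than 4 yellow): C(16,0)·C(13,8) + C(16,1)·C(13,7) + C(16,2)·C(13,6) + C(16,3)·C(13,5) = 1287 + 27456 + 205920 + 720720 = 955383.
Probability = 1 − 955383/4292145 = 3336762/4292145 = 7778/10005.

7778/10005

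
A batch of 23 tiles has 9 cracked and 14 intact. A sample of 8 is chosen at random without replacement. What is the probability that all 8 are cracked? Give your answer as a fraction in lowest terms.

There are C(23,8) = 490314 possible selections.
Selections with all cracked: C(9,8) = 9.
Probability = 9/490314 = 3/163438.

3/163438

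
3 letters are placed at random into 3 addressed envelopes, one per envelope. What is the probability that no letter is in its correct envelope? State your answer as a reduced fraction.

1/3

There are 3! = 6 assignments.
By inclusion-exclusion, assignments with no fixed points: C(3,0)·3! − C(3,1)·2! + C(3,2)·1! − C(3,3)·0! = 2.
Probability = 2/6 = 1/3.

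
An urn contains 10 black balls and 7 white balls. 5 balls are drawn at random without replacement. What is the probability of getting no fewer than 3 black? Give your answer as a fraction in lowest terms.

Total selections: C(17,5) = 6188.
Favorable selections (no fewer than 3 black): C(10,3)·C(7,2) + C(10,4)·C(7,1) + C(10,5)·C(7,0) = 2520 + 1470 + 252 = 4242.
Probability = 4242/6188 = 303/442.

303/442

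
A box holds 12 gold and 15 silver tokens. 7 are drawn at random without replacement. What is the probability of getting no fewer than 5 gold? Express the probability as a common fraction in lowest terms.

38/345

Total selections: C(27,7) = 888030.
Favorable selections (no fewer than 5 gold): C(12,5)·C(15,2) + C(12,6)·C(15,1) + C(12,7)·C(15,0) = 83160 + 13860 + 792 = 97812.
Probability = 97812/888030 = 38/345.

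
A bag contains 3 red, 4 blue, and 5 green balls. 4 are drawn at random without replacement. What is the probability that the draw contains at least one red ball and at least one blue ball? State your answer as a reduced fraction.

There are C(12,4) = 495 possible draws.
By inclusion-exclusion on the complements, draws missing all red or all blue: C(9,4) + C(8,4) − C(5,4) = 126 + 70 − 5 = 191.
So draws with at least one of each: 495 − 191 = 304, probability 304/495.

304/495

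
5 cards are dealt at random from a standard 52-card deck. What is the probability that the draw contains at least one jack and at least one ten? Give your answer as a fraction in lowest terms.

6509/64974

There are C(52,5) = 2598960 possible draws.
By inclusion-exclusion on the complements, draws missing all jacks or all tens: C(48,5) + C(48,5) − C(44,5) = 1712304 + 1712304 − 1086008 = 2338600.
So draws with at least one of each: 2598960 − 2338600 = 260360, probability 260360/2598960 = 6509/64974.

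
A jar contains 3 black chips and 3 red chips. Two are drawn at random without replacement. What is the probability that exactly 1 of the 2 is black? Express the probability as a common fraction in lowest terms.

Total number of selections: C(6,2) = 15.
Selections with exactly 1 black: choose 1 of the 3 black and 1 of the 3 red, C(3,1)·C(3,1) = 3·3 = 9.
Probability = 9/15 = 3/5.

3/5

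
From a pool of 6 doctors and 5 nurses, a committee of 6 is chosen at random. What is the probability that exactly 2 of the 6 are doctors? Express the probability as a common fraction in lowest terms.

25/154

Total number of selections: C(11,6) = 462.
Selections with exactly 2 doctors: choose 2 of the 6 doctors and 4 of the 5 nurses, C(6,2)·C(5,4) = 15·5 = 75.
Probability = 75/462 = 25/154.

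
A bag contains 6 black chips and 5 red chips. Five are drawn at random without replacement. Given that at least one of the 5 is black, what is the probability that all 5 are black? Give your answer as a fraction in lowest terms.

Work in counts. Selections with at least one black: C(11,5) − C(5,5) = 462 − 1 = 461.
Of those, selections where all 5 are black: C(6,5) = 6.
Conditional probability = 6/461.

6/461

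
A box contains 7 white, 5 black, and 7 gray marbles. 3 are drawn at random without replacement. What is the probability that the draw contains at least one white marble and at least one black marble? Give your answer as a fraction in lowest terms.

There are C(19,3) = 969 possible draws.
By inclusion-exclusion on the complements, draws missing all white or all black: C(12,3) + C(14,3) − C(7,3) = 220 + 364 − 35 = 549.
So draws with at least one of each: 969 − 549 = 420, probability 420/969 = 140/323.

140/323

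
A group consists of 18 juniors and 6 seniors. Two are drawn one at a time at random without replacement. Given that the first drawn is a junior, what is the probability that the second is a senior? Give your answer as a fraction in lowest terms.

6/23

After removing one junior, 23 remain: 17 juniors and 6 seniors.
So the probability the next is a senior is 6/23.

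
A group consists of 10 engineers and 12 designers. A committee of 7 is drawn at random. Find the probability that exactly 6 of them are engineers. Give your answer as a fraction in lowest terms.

The sample space is all 7-subsets of the 22: C(22,7) = 170544.
Selections with exactly 6 engineers: choose 6 of the 10 engineers and 1 of the 12 designers, C(10,6)·C(12,1) = 210·12 = 2520.
Probability = 2520/170544 = 105/7106.

105/7106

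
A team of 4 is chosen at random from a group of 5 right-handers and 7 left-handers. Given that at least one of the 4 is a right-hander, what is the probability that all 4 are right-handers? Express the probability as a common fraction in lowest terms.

1/92

Work in counts. Selections with at least one right-hander: C(12,4) − C(7,4) = 495 − 35 = 460.
Of those, selections where all 4 are right-handers: C(5,4) = 5.
Conditional probability = 5/460 = 1/92.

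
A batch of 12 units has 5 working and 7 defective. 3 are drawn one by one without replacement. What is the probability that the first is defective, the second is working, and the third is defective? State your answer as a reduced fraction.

7/44

Multiply the conditional probabilities at each draw: 7/12 · 5/11 · 6/10 = 210/1320 = 7/44.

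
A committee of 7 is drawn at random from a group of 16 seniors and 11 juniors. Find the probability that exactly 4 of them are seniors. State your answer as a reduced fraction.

There are C(27,7) = 888030 ways to choose 7 from 27.
Selections with exactly 4 seniors: choose 4 of the 16 seniors and 3 of the 11 juniors, C(16,4)·C(11,3) = 1820·165 = 300300.
Probability = 300300/888030 = 70/207.

70/207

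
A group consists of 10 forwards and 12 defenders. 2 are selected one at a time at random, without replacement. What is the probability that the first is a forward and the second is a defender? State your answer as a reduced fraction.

Multiply the conditional probabilities at each draw: 10/22 · 12/21 = 120/462 = 20/77.

20/77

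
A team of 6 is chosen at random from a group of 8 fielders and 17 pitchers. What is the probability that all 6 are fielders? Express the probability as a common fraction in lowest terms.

1/6325

There are C(25,6) = 177100 possible selections.
Selections with all fielders: C(8,6) = 28.
Probability = 28/177100 = 1/6325.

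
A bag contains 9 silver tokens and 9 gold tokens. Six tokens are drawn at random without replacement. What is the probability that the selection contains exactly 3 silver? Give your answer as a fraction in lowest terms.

84/221

The sample space is all 6-subsets of the 18: C(18,6) = 18564.
Selections with exactly 3 silver: choose 3 of the 9 silver and 3 of the 9 gold, C(9,3)·C(9,3) = 84·84 = 7056.
Probability = 7056/18564 = 84/221.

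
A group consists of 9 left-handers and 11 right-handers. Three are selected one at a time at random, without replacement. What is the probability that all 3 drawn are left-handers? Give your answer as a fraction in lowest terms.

Multiply the conditional probabilities at each draw: 9/20 · 8/19 · 7/18 = 504/6840 = 7/95.

7/95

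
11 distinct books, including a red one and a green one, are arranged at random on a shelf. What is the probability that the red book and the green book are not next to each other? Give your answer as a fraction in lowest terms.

9/11

There are 11! = 39916800 arrangements.
Arrangements with the red book and the green book adjacent: 2·10! = 7257600.
So not adjacent: 39916800 − 7257600 = 32659200, probability 32659200/39916800 = 9/11.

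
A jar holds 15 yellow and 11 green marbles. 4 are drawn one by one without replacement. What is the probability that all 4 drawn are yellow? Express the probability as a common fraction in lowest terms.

21/230

Multiply the conditional probabilities at each draw: 15/26 · 14/25 · 13/24 · 12/23 = 32760/358800 = 21/230.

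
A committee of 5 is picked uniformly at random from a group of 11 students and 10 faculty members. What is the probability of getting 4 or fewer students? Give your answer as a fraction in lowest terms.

Total selections: C(21,5) = 20349.
The complement is exactly 5 students: C(11,5)·C(10,0) = 462.
Probability = 1 − 462/20349 = 19887/20349 = 947/969.

947/969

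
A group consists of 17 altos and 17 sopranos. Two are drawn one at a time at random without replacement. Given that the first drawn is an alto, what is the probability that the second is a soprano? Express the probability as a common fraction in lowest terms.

After removing one alto, 33 remain: 16 altos and 17 sopranos.
So the probability the next is a soprano is 17/33.

17/33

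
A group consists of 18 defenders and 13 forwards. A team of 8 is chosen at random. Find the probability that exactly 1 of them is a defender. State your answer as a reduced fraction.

There are C(31,8) = 7888725 ways to choose 8 from 31.
Selections with exactly 1 defender: choose 1 of the 18 defenders and 7 of the 13 forwards, C(18,1)·C(13,7) = 18·1716 = 30888.
Probability = 30888/7888725 = 88/22475.

88/22475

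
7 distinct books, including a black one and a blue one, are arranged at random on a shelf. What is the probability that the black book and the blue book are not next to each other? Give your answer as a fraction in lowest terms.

There are 7! = 5040 arrangements.
Arrangements with the black book and the blue book adjacent: 2·6! = 1440.
So not adjacent: 5040 − 1440 = 3600, probability 3600/5040 = 5/7.

5/7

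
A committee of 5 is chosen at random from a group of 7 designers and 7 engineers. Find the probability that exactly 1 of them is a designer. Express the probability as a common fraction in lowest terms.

35/286

Total number of selections: C(14,5) = 2002.
Selections with exactly 1 designer: choose 1 of the 7 designers and 4 of the 7 engineers, C(7,1)·C(7,4) = 7·35 = 245.
Probability = 245/2002 = 35/286.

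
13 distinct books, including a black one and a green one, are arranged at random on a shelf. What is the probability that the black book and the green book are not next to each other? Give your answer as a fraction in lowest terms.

11/13

There are 13! = 6227020800 arrangements.
Arrangements with the black book and the green book adjacent: 2·12! = 958003200.
So not adjacent: 6227020800 − 958003200 = 5269017600, probability 5269017600/6227020800 = 11/13.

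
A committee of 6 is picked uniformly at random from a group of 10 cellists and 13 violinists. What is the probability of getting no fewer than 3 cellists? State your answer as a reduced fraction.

1642/3059

There are C(23,6) = 100947 ways to choose the 6.
Count the complement (fewer than 3 cellists): C(10,0)·C(13,6) + C(10,1)·C(13,5) + C(10,2)·C(13,4) = 1716 + 12870 + 32175 = 46761.
Probability = 1 − 46761/100947 = 54186/100947 = 1642/3059.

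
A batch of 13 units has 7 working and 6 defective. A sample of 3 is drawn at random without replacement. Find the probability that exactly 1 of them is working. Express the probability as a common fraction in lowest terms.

Total number of selections: C(13,3) = 286.
Selections with exactly 1 working: choose 1 of the 7 working and 2 of the 6 defective, C(7,1)·C(6,2) = 7·15 = 105.
Probability = 105/286.

105/286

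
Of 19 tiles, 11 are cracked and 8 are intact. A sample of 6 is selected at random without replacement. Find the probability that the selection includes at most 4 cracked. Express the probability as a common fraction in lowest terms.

547/646

Total selections: C(19,6) = 27132.
Count the complement (more than 4 cracked): C(11,5)·C(8,1) + C(11,6)·C(8,0) = 3696 + 462 = 4158.
Probability = 1 − 4158/27132 = 22974/27132 = 547/646.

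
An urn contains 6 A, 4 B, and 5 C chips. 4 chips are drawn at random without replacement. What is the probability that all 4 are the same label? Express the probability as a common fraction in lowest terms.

There are C(15,4) = 1365 ways to draw 4 chips.
All same label: C(6,4) + C(4,4) + C(5,4) = 15 + 1 + 5 = 21.
Probability = 21/1365 = 1/65.

1/65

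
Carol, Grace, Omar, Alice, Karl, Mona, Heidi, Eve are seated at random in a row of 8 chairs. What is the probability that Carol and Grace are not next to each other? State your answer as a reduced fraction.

3/4

There are 8! = 40320 arrangements.
Arrangements with Carol and Grace adjacent: 2·7! = 10080.
So not adjacent: 40320 − 10080 = 30240, probability 30240/40320 = 3/4.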